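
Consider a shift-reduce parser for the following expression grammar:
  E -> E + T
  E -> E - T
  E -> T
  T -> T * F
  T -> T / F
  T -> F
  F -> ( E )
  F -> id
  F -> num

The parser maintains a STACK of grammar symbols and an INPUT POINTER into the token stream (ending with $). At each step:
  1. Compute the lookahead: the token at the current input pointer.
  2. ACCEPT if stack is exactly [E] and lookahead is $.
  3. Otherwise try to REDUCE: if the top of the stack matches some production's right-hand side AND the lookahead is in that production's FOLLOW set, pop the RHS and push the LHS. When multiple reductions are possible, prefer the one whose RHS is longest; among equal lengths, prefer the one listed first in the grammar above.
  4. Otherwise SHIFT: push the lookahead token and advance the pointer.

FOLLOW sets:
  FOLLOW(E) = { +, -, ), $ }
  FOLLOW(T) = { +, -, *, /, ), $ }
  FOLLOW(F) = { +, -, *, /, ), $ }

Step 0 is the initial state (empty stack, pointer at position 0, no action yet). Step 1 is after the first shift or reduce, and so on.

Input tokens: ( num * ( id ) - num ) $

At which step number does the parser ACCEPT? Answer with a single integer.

Answer: 24

Derivation:
Step 1: shift (. Stack=[(] ptr=1 lookahead=num remaining=[num * ( id ) - num ) $]
Step 2: shift num. Stack=[( num] ptr=2 lookahead=* remaining=[* ( id ) - num ) $]
Step 3: reduce F->num. Stack=[( F] ptr=2 lookahead=* remaining=[* ( id ) - num ) $]
Step 4: reduce T->F. Stack=[( T] ptr=2 lookahead=* remaining=[* ( id ) - num ) $]
Step 5: shift *. Stack=[( T *] ptr=3 lookahead=( remaining=[( id ) - num ) $]
Step 6: shift (. Stack=[( T * (] ptr=4 lookahead=id remaining=[id ) - num ) $]
Step 7: shift id. Stack=[( T * ( id] ptr=5 lookahead=) remaining=[) - num ) $]
Step 8: reduce F->id. Stack=[( T * ( F] ptr=5 lookahead=) remaining=[) - num ) $]
Step 9: reduce T->F. Stack=[( T * ( T] ptr=5 lookahead=) remaining=[) - num ) $]
Step 10: reduce E->T. Stack=[( T * ( E] ptr=5 lookahead=) remaining=[) - num ) $]
Step 11: shift ). Stack=[( T * ( E )] ptr=6 lookahead=- remaining=[- num ) $]
Step 12: reduce F->( E ). Stack=[( T * F] ptr=6 lookahead=- remaining=[- num ) $]
Step 13: reduce T->T * F. Stack=[( T] ptr=6 lookahead=- remaining=[- num ) $]
Step 14: reduce E->T. Stack=[( E] ptr=6 lookahead=- remaining=[- num ) $]
Step 15: shift -. Stack=[( E -] ptr=7 lookahead=num remaining=[num ) $]
Step 16: shift num. Stack=[( E - num] ptr=8 lookahead=) remaining=[) $]
Step 17: reduce F->num. Stack=[( E - F] ptr=8 lookahead=) remaining=[) $]
Step 18: reduce T->F. Stack=[( E - T] ptr=8 lookahead=) remaining=[) $]
Step 19: reduce E->E - T. Stack=[( E] ptr=8 lookahead=) remaining=[) $]
Step 20: shift ). Stack=[( E )] ptr=9 lookahead=$ remaining=[$]
Step 21: reduce F->( E ). Stack=[F] ptr=9 lookahead=$ remaining=[$]
Step 22: reduce T->F. Stack=[T] ptr=9 lookahead=$ remaining=[$]
Step 23: reduce E->T. Stack=[E] ptr=9 lookahead=$ remaining=[$]
Step 24: accept. Stack=[E] ptr=9 lookahead=$ remaining=[$]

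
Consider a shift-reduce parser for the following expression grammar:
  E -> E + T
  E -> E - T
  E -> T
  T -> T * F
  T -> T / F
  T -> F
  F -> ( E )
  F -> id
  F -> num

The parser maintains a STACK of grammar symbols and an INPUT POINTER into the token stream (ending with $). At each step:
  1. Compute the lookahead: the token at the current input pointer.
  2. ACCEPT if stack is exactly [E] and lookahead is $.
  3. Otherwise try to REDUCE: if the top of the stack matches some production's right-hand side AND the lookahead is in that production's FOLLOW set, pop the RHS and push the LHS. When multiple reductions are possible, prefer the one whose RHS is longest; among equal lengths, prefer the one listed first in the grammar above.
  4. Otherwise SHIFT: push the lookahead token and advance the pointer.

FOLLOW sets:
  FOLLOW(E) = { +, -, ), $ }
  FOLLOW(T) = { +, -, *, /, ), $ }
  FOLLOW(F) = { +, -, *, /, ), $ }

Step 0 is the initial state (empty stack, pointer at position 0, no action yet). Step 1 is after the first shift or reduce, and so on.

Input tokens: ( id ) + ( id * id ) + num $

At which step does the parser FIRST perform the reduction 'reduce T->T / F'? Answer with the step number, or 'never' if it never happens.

Step 1: shift (. Stack=[(] ptr=1 lookahead=id remaining=[id ) + ( id * id ) + num $]
Step 2: shift id. Stack=[( id] ptr=2 lookahead=) remaining=[) + ( id * id ) + num $]
Step 3: reduce F->id. Stack=[( F] ptr=2 lookahead=) remaining=[) + ( id * id ) + num $]
Step 4: reduce T->F. Stack=[( T] ptr=2 lookahead=) remaining=[) + ( id * id ) + num $]
Step 5: reduce E->T. Stack=[( E] ptr=2 lookahead=) remaining=[) + ( id * id ) + num $]
Step 6: shift ). Stack=[( E )] ptr=3 lookahead=+ remaining=[+ ( id * id ) + num $]
Step 7: reduce F->( E ). Stack=[F] ptr=3 lookahead=+ remaining=[+ ( id * id ) + num $]
Step 8: reduce T->F. Stack=[T] ptr=3 lookahead=+ remaining=[+ ( id * id ) + num $]
Step 9: reduce E->T. Stack=[E] ptr=3 lookahead=+ remaining=[+ ( id * id ) + num $]
Step 10: shift +. Stack=[E +] ptr=4 lookahead=( remaining=[( id * id ) + num $]
Step 11: shift (. Stack=[E + (] ptr=5 lookahead=id remaining=[id * id ) + num $]
Step 12: shift id. Stack=[E + ( id] ptr=6 lookahead=* remaining=[* id ) + num $]
Step 13: reduce F->id. Stack=[E + ( F] ptr=6 lookahead=* remaining=[* id ) + num $]
Step 14: reduce T->F. Stack=[E + ( T] ptr=6 lookahead=* remaining=[* id ) + num $]
Step 15: shift *. Stack=[E + ( T *] ptr=7 lookahead=id remaining=[id ) + num $]
Step 16: shift id. Stack=[E + ( T * id] ptr=8 lookahead=) remaining=[) + num $]
Step 17: reduce F->id. Stack=[E + ( T * F] ptr=8 lookahead=) remaining=[) + num $]
Step 18: reduce T->T * F. Stack=[E + ( T] ptr=8 lookahead=) remaining=[) + num $]
Step 19: reduce E->T. Stack=[E + ( E] ptr=8 lookahead=) remaining=[) + num $]
Step 20: shift ). Stack=[E + ( E )] ptr=9 lookahead=+ remaining=[+ num $]
Step 21: reduce F->( E ). Stack=[E + F] ptr=9 lookahead=+ remaining=[+ num $]
Step 22: reduce T->F. Stack=[E + T] ptr=9 lookahead=+ remaining=[+ num $]
Step 23: reduce E->E + T. Stack=[E] ptr=9 lookahead=+ remaining=[+ num $]
Step 24: shift +. Stack=[E +] ptr=10 lookahead=num remaining=[num $]
Step 25: shift num. Stack=[E + num] ptr=11 lookahead=$ remaining=[$]
Step 26: reduce F->num. Stack=[E + F] ptr=11 lookahead=$ remaining=[$]
Step 27: reduce T->F. Stack=[E + T] ptr=11 lookahead=$ remaining=[$]
Step 28: reduce E->E + T. Stack=[E] ptr=11 lookahead=$ remaining=[$]
Step 29: accept. Stack=[E] ptr=11 lookahead=$ remaining=[$]

Answer: never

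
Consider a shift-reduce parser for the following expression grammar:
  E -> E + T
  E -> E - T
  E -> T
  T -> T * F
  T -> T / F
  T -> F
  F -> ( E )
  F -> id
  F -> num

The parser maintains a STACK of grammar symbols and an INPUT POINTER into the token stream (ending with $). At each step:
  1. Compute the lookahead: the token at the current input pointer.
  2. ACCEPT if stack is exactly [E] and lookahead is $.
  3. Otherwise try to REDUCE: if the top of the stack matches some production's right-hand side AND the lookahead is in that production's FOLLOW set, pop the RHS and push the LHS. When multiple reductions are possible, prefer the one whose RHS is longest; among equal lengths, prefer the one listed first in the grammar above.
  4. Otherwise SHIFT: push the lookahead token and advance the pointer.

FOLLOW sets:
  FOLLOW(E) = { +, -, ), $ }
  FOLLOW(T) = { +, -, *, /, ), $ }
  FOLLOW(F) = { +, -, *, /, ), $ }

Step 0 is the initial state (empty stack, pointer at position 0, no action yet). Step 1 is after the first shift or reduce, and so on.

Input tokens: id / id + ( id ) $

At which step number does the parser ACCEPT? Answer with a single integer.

Step 1: shift id. Stack=[id] ptr=1 lookahead=/ remaining=[/ id + ( id ) $]
Step 2: reduce F->id. Stack=[F] ptr=1 lookahead=/ remaining=[/ id + ( id ) $]
Step 3: reduce T->F. Stack=[T] ptr=1 lookahead=/ remaining=[/ id + ( id ) $]
Step 4: shift /. Stack=[T /] ptr=2 lookahead=id remaining=[id + ( id ) $]
Step 5: shift id. Stack=[T / id] ptr=3 lookahead=+ remaining=[+ ( id ) $]
Step 6: reduce F->id. Stack=[T / F] ptr=3 lookahead=+ remaining=[+ ( id ) $]
Step 7: reduce T->T / F. Stack=[T] ptr=3 lookahead=+ remaining=[+ ( id ) $]
Step 8: reduce E->T. Stack=[E] ptr=3 lookahead=+ remaining=[+ ( id ) $]
Step 9: shift +. Stack=[E +] ptr=4 lookahead=( remaining=[( id ) $]
Step 10: shift (. Stack=[E + (] ptr=5 lookahead=id remaining=[id ) $]
Step 11: shift id. Stack=[E + ( id] ptr=6 lookahead=) remaining=[) $]
Step 12: reduce F->id. Stack=[E + ( F] ptr=6 lookahead=) remaining=[) $]
Step 13: reduce T->F. Stack=[E + ( T] ptr=6 lookahead=) remaining=[) $]
Step 14: reduce E->T. Stack=[E + ( E] ptr=6 lookahead=) remaining=[) $]
Step 15: shift ). Stack=[E + ( E )] ptr=7 lookahead=$ remaining=[$]
Step 16: reduce F->( E ). Stack=[E + F] ptr=7 lookahead=$ remaining=[$]
Step 17: reduce T->F. Stack=[E + T] ptr=7 lookahead=$ remaining=[$]
Step 18: reduce E->E + T. Stack=[E] ptr=7 lookahead=$ remaining=[$]
Step 19: accept. Stack=[E] ptr=7 lookahead=$ remaining=[$]

Answer: 19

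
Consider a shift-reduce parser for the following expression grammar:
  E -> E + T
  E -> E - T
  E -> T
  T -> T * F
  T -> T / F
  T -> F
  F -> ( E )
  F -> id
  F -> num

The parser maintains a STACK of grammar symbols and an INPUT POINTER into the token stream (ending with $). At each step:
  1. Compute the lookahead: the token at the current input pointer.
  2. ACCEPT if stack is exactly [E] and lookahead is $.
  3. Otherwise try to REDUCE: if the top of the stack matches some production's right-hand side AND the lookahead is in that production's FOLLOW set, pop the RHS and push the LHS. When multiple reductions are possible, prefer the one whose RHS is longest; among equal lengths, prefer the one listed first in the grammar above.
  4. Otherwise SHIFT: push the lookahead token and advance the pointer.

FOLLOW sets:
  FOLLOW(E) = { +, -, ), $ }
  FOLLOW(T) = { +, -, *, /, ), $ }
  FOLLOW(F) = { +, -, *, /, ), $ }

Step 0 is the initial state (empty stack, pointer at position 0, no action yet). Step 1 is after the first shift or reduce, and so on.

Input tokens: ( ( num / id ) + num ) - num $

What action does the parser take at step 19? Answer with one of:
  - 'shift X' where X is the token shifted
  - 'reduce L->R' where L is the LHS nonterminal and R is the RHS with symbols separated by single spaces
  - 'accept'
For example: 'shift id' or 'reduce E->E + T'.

Answer: reduce E->E + T

Derivation:
Step 1: shift (. Stack=[(] ptr=1 lookahead=( remaining=[( num / id ) + num ) - num $]
Step 2: shift (. Stack=[( (] ptr=2 lookahead=num remaining=[num / id ) + num ) - num $]
Step 3: shift num. Stack=[( ( num] ptr=3 lookahead=/ remaining=[/ id ) + num ) - num $]
Step 4: reduce F->num. Stack=[( ( F] ptr=3 lookahead=/ remaining=[/ id ) + num ) - num $]
Step 5: reduce T->F. Stack=[( ( T] ptr=3 lookahead=/ remaining=[/ id ) + num ) - num $]
Step 6: shift /. Stack=[( ( T /] ptr=4 lookahead=id remaining=[id ) + num ) - num $]
Step 7: shift id. Stack=[( ( T / id] ptr=5 lookahead=) remaining=[) + num ) - num $]
Step 8: reduce F->id. Stack=[( ( T / F] ptr=5 lookahead=) remaining=[) + num ) - num $]
Step 9: reduce T->T / F. Stack=[( ( T] ptr=5 lookahead=) remaining=[) + num ) - num $]
Step 10: reduce E->T. Stack=[( ( E] ptr=5 lookahead=) remaining=[) + num ) - num $]
Step 11: shift ). Stack=[( ( E )] ptr=6 lookahead=+ remaining=[+ num ) - num $]
Step 12: reduce F->( E ). Stack=[( F] ptr=6 lookahead=+ remaining=[+ num ) - num $]
Step 13: reduce T->F. Stack=[( T] ptr=6 lookahead=+ remaining=[+ num ) - num $]
Step 14: reduce E->T. Stack=[( E] ptr=6 lookahead=+ remaining=[+ num ) - num $]
Step 15: shift +. Stack=[( E +] ptr=7 lookahead=num remaining=[num ) - num $]
Step 16: shift num. Stack=[( E + num] ptr=8 lookahead=) remaining=[) - num $]
Step 17: reduce F->num. Stack=[( E + F] ptr=8 lookahead=) remaining=[) - num $]
Step 18: reduce T->F. Stack=[( E + T] ptr=8 lookahead=) remaining=[) - num $]
Step 19: reduce E->E + T. Stack=[( E] ptr=8 lookahead=) remaining=[) - num $]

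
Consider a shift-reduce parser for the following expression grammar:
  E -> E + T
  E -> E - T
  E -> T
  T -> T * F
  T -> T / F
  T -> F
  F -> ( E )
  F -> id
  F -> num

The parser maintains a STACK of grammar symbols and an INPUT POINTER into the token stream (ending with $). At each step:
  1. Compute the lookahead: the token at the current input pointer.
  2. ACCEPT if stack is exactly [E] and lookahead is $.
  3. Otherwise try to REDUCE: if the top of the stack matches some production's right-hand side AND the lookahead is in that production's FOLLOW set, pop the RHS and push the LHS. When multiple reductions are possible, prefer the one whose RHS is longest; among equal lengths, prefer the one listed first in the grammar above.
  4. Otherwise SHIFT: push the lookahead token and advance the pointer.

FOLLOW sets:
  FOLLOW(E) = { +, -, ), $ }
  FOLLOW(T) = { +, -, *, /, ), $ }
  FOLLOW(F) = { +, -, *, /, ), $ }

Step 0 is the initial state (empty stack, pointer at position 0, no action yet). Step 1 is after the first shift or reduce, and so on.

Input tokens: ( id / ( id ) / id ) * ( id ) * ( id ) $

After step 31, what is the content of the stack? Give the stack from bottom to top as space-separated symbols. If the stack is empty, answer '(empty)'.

Answer: T *

Derivation:
Step 1: shift (. Stack=[(] ptr=1 lookahead=id remaining=[id / ( id ) / id ) * ( id ) * ( id ) $]
Step 2: shift id. Stack=[( id] ptr=2 lookahead=/ remaining=[/ ( id ) / id ) * ( id ) * ( id ) $]
Step 3: reduce F->id. Stack=[( F] ptr=2 lookahead=/ remaining=[/ ( id ) / id ) * ( id ) * ( id ) $]
Step 4: reduce T->F. Stack=[( T] ptr=2 lookahead=/ remaining=[/ ( id ) / id ) * ( id ) * ( id ) $]
Step 5: shift /. Stack=[( T /] ptr=3 lookahead=( remaining=[( id ) / id ) * ( id ) * ( id ) $]
Step 6: shift (. Stack=[( T / (] ptr=4 lookahead=id remaining=[id ) / id ) * ( id ) * ( id ) $]
Step 7: shift id. Stack=[( T / ( id] ptr=5 lookahead=) remaining=[) / id ) * ( id ) * ( id ) $]
Step 8: reduce F->id. Stack=[( T / ( F] ptr=5 lookahead=) remaining=[) / id ) * ( id ) * ( id ) $]
Step 9: reduce T->F. Stack=[( T / ( T] ptr=5 lookahead=) remaining=[) / id ) * ( id ) * ( id ) $]
Step 10: reduce E->T. Stack=[( T / ( E] ptr=5 lookahead=) remaining=[) / id ) * ( id ) * ( id ) $]
Step 11: shift ). Stack=[( T / ( E )] ptr=6 lookahead=/ remaining=[/ id ) * ( id ) * ( id ) $]
Step 12: reduce F->( E ). Stack=[( T / F] ptr=6 lookahead=/ remaining=[/ id ) * ( id ) * ( id ) $]
Step 13: reduce T->T / F. Stack=[( T] ptr=6 lookahead=/ remaining=[/ id ) * ( id ) * ( id ) $]
Step 14: shift /. Stack=[( T /] ptr=7 lookahead=id remaining=[id ) * ( id ) * ( id ) $]
Step 15: shift id. Stack=[( T / id] ptr=8 lookahead=) remaining=[) * ( id ) * ( id ) $]
Step 16: reduce F->id. Stack=[( T / F] ptr=8 lookahead=) remaining=[) * ( id ) * ( id ) $]
Step 17: reduce T->T / F. Stack=[( T] ptr=8 lookahead=) remaining=[) * ( id ) * ( id ) $]
Step 18: reduce E->T. Stack=[( E] ptr=8 lookahead=) remaining=[) * ( id ) * ( id ) $]
Step 19: shift ). Stack=[( E )] ptr=9 lookahead=* remaining=[* ( id ) * ( id ) $]
Step 20: reduce F->( E ). Stack=[F] ptr=9 lookahead=* remaining=[* ( id ) * ( id ) $]
Step 21: reduce T->F. Stack=[T] ptr=9 lookahead=* remaining=[* ( id ) * ( id ) $]
Step 22: shift *. Stack=[T *] ptr=10 lookahead=( remaining=[( id ) * ( id ) $]
Step 23: shift (. Stack=[T * (] ptr=11 lookahead=id remaining=[id ) * ( id ) $]
Step 24: shift id. Stack=[T * ( id] ptr=12 lookahead=) remaining=[) * ( id ) $]
Step 25: reduce F->id. Stack=[T * ( F] ptr=12 lookahead=) remaining=[) * ( id ) $]
Step 26: reduce T->F. Stack=[T * ( T] ptr=12 lookahead=) remaining=[) * ( id ) $]
Step 27: reduce E->T. Stack=[T * ( E] ptr=12 lookahead=) remaining=[) * ( id ) $]
Step 28: shift ). Stack=[T * ( E )] ptr=13 lookahead=* remaining=[* ( id ) $]
Step 29: reduce F->( E ). Stack=[T * F] ptr=13 lookahead=* remaining=[* ( id ) $]
Step 30: reduce T->T * F. Stack=[T] ptr=13 lookahead=* remaining=[* ( id ) $]
Step 31: shift *. Stack=[T *] ptr=14 lookahead=( remaining=[( id ) $]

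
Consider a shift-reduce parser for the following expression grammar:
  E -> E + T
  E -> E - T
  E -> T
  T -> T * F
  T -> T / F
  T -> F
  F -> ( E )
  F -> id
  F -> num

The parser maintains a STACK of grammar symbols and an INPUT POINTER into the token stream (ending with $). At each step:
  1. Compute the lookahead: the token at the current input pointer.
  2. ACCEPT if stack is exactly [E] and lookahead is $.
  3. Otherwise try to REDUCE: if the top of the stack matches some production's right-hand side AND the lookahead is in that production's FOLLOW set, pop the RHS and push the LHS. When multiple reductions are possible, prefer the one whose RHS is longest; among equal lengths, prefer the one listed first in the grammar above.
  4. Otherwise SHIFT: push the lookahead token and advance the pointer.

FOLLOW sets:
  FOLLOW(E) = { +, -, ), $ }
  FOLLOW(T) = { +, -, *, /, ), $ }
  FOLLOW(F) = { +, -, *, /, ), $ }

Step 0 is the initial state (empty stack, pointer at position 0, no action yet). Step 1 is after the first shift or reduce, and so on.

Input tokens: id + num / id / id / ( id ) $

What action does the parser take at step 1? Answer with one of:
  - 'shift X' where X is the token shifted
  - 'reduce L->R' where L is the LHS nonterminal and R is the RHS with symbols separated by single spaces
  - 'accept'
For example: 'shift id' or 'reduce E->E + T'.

Step 1: shift id. Stack=[id] ptr=1 lookahead=+ remaining=[+ num / id / id / ( id ) $]

Answer: shift id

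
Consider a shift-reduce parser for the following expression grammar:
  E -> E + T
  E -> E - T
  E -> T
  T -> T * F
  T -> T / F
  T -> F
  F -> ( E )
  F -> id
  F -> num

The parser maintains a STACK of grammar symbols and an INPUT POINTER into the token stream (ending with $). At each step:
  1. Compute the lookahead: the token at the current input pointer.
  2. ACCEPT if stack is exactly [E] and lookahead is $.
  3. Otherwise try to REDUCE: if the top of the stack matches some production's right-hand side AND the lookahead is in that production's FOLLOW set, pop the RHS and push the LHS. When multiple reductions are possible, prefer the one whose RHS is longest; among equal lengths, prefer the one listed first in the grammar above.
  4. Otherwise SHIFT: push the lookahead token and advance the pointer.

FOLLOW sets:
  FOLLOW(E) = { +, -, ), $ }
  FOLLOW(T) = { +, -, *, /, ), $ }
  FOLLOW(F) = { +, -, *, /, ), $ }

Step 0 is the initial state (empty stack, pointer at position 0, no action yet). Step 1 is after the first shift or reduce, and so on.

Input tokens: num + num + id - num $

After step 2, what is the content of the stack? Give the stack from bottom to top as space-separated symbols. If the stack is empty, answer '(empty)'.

Step 1: shift num. Stack=[num] ptr=1 lookahead=+ remaining=[+ num + id - num $]
Step 2: reduce F->num. Stack=[F] ptr=1 lookahead=+ remaining=[+ num + id - num $]

Answer: F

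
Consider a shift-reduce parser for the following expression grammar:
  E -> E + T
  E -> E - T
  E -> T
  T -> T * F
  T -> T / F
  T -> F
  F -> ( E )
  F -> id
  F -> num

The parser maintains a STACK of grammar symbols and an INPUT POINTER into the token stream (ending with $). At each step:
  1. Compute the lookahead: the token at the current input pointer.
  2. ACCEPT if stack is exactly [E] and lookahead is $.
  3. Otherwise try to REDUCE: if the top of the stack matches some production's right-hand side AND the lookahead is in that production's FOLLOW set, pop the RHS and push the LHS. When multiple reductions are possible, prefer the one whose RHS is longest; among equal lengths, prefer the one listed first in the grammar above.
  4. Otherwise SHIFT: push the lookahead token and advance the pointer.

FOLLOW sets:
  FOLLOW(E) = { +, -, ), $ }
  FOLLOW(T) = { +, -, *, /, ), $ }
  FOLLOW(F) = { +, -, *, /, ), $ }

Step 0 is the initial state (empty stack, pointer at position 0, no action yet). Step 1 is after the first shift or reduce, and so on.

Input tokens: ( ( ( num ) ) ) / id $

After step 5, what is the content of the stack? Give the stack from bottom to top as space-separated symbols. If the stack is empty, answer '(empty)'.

Answer: ( ( ( F

Derivation:
Step 1: shift (. Stack=[(] ptr=1 lookahead=( remaining=[( ( num ) ) ) / id $]
Step 2: shift (. Stack=[( (] ptr=2 lookahead=( remaining=[( num ) ) ) / id $]
Step 3: shift (. Stack=[( ( (] ptr=3 lookahead=num remaining=[num ) ) ) / id $]
Step 4: shift num. Stack=[( ( ( num] ptr=4 lookahead=) remaining=[) ) ) / id $]
Step 5: reduce F->num. Stack=[( ( ( F] ptr=4 lookahead=) remaining=[) ) ) / id $]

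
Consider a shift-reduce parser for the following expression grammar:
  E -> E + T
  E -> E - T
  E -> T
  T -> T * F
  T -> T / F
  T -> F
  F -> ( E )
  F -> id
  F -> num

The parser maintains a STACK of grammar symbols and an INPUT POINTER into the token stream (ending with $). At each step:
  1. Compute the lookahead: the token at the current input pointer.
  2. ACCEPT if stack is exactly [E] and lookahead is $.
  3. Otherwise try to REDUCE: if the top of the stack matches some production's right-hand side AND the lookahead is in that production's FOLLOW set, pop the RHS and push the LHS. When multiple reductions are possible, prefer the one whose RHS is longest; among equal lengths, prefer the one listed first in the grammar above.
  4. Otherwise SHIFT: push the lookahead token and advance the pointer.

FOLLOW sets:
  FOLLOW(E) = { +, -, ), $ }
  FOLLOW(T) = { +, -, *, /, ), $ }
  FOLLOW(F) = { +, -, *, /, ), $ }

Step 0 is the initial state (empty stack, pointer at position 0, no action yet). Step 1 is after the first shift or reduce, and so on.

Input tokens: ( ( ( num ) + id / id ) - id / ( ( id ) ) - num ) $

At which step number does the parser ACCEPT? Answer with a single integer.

Step 1: shift (. Stack=[(] ptr=1 lookahead=( remaining=[( ( num ) + id / id ) - id / ( ( id ) ) - num ) $]
Step 2: shift (. Stack=[( (] ptr=2 lookahead=( remaining=[( num ) + id / id ) - id / ( ( id ) ) - num ) $]
Step 3: shift (. Stack=[( ( (] ptr=3 lookahead=num remaining=[num ) + id / id ) - id / ( ( id ) ) - num ) $]
Step 4: shift num. Stack=[( ( ( num] ptr=4 lookahead=) remaining=[) + id / id ) - id / ( ( id ) ) - num ) $]
Step 5: reduce F->num. Stack=[( ( ( F] ptr=4 lookahead=) remaining=[) + id / id ) - id / ( ( id ) ) - num ) $]
Step 6: reduce T->F. Stack=[( ( ( T] ptr=4 lookahead=) remaining=[) + id / id ) - id / ( ( id ) ) - num ) $]
Step 7: reduce E->T. Stack=[( ( ( E] ptr=4 lookahead=) remaining=[) + id / id ) - id / ( ( id ) ) - num ) $]
Step 8: shift ). Stack=[( ( ( E )] ptr=5 lookahead=+ remaining=[+ id / id ) - id / ( ( id ) ) - num ) $]
Step 9: reduce F->( E ). Stack=[( ( F] ptr=5 lookahead=+ remaining=[+ id / id ) - id / ( ( id ) ) - num ) $]
Step 10: reduce T->F. Stack=[( ( T] ptr=5 lookahead=+ remaining=[+ id / id ) - id / ( ( id ) ) - num ) $]
Step 11: reduce E->T. Stack=[( ( E] ptr=5 lookahead=+ remaining=[+ id / id ) - id / ( ( id ) ) - num ) $]
Step 12: shift +. Stack=[( ( E +] ptr=6 lookahead=id remaining=[id / id ) - id / ( ( id ) ) - num ) $]
Step 13: shift id. Stack=[( ( E + id] ptr=7 lookahead=/ remaining=[/ id ) - id / ( ( id ) ) - num ) $]
Step 14: reduce F->id. Stack=[( ( E + F] ptr=7 lookahead=/ remaining=[/ id ) - id / ( ( id ) ) - num ) $]
Step 15: reduce T->F. Stack=[( ( E + T] ptr=7 lookahead=/ remaining=[/ id ) - id / ( ( id ) ) - num ) $]
Step 16: shift /. Stack=[( ( E + T /] ptr=8 lookahead=id remaining=[id ) - id / ( ( id ) ) - num ) $]
Step 17: shift id. Stack=[( ( E + T / id] ptr=9 lookahead=) remaining=[) - id / ( ( id ) ) - num ) $]
Step 18: reduce F->id. Stack=[( ( E + T / F] ptr=9 lookahead=) remaining=[) - id / ( ( id ) ) - num ) $]
Step 19: reduce T->T / F. Stack=[( ( E + T] ptr=9 lookahead=) remaining=[) - id / ( ( id ) ) - num ) $]
Step 20: reduce E->E + T. Stack=[( ( E] ptr=9 lookahead=) remaining=[) - id / ( ( id ) ) - num ) $]
Step 21: shift ). Stack=[( ( E )] ptr=10 lookahead=- remaining=[- id / ( ( id ) ) - num ) $]
Step 22: reduce F->( E ). Stack=[( F] ptr=10 lookahead=- remaining=[- id / ( ( id ) ) - num ) $]
Step 23: reduce T->F. Stack=[( T] ptr=10 lookahead=- remaining=[- id / ( ( id ) ) - num ) $]
Step 24: reduce E->T. Stack=[( E] ptr=10 lookahead=- remaining=[- id / ( ( id ) ) - num ) $]
Step 25: shift -. Stack=[( E -] ptr=11 lookahead=id remaining=[id / ( ( id ) ) - num ) $]
Step 26: shift id. Stack=[( E - id] ptr=12 lookahead=/ remaining=[/ ( ( id ) ) - num ) $]
Step 27: reduce F->id. Stack=[( E - F] ptr=12 lookahead=/ remaining=[/ ( ( id ) ) - num ) $]
Step 28: reduce T->F. Stack=[( E - T] ptr=12 lookahead=/ remaining=[/ ( ( id ) ) - num ) $]
Step 29: shift /. Stack=[( E - T /] ptr=13 lookahead=( remaining=[( ( id ) ) - num ) $]
Step 30: shift (. Stack=[( E - T / (] ptr=14 lookahead=( remaining=[( id ) ) - num ) $]
Step 31: shift (. Stack=[( E - T / ( (] ptr=15 lookahead=id remaining=[id ) ) - num ) $]
Step 32: shift id. Stack=[( E - T / ( ( id] ptr=16 lookahead=) remaining=[) ) - num ) $]
Step 33: reduce F->id. Stack=[( E - T / ( ( F] ptr=16 lookahead=) remaining=[) ) - num ) $]
Step 34: reduce T->F. Stack=[( E - T / ( ( T] ptr=16 lookahead=) remaining=[) ) - num ) $]
Step 35: reduce E->T. Stack=[( E - T / ( ( E] ptr=16 lookahead=) remaining=[) ) - num ) $]
Step 36: shift ). Stack=[( E - T / ( ( E )] ptr=17 lookahead=) remaining=[) - num ) $]
Step 37: reduce F->( E ). Stack=[( E - T / ( F] ptr=17 lookahead=) remaining=[) - num ) $]
Step 38: reduce T->F. Stack=[( E - T / ( T] ptr=17 lookahead=) remaining=[) - num ) $]
Step 39: reduce E->T. Stack=[( E - T / ( E] ptr=17 lookahead=) remaining=[) - num ) $]
Step 40: shift ). Stack=[( E - T / ( E )] ptr=18 lookahead=- remaining=[- num ) $]
Step 41: reduce F->( E ). Stack=[( E - T / F] ptr=18 lookahead=- remaining=[- num ) $]
Step 42: reduce T->T / F. Stack=[( E - T] ptr=18 lookahead=- remaining=[- num ) $]
Step 43: reduce E->E - T. Stack=[( E] ptr=18 lookahead=- remaining=[- num ) $]
Step 44: shift -. Stack=[( E -] ptr=19 lookahead=num remaining=[num ) $]
Step 45: shift num. Stack=[( E - num] ptr=20 lookahead=) remaining=[) $]
Step 46: reduce F->num. Stack=[( E - F] ptr=20 lookahead=) remaining=[) $]
Step 47: reduce T->F. Stack=[( E - T] ptr=20 lookahead=) remaining=[) $]
Step 48: reduce E->E - T. Stack=[( E] ptr=20 lookahead=) remaining=[) $]
Step 49: shift ). Stack=[( E )] ptr=21 lookahead=$ remaining=[$]
Step 50: reduce F->( E ). Stack=[F] ptr=21 lookahead=$ remaining=[$]
Step 51: reduce T->F. Stack=[T] ptr=21 lookahead=$ remaining=[$]
Step 52: reduce E->T. Stack=[E] ptr=21 lookahead=$ remaining=[$]
Step 53: accept. Stack=[E] ptr=21 lookahead=$ remaining=[$]

Answer: 53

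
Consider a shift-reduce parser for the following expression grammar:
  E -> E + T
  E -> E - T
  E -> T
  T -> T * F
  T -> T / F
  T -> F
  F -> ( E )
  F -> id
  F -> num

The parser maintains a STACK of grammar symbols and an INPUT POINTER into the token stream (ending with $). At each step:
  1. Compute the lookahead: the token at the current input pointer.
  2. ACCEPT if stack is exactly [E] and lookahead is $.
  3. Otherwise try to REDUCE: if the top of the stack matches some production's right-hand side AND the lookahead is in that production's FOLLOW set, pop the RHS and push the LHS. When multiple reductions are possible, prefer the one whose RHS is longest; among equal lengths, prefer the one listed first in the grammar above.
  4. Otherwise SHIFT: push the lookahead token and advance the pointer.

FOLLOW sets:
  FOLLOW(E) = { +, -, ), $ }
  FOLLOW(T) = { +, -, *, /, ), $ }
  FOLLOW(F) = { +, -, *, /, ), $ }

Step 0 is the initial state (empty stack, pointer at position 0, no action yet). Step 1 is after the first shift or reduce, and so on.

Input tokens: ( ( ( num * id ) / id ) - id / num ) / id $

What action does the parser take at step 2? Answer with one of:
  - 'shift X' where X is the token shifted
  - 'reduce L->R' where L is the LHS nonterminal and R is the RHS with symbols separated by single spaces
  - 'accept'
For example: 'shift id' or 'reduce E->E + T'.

Step 1: shift (. Stack=[(] ptr=1 lookahead=( remaining=[( ( num * id ) / id ) - id / num ) / id $]
Step 2: shift (. Stack=[( (] ptr=2 lookahead=( remaining=[( num * id ) / id ) - id / num ) / id $]

Answer: shift (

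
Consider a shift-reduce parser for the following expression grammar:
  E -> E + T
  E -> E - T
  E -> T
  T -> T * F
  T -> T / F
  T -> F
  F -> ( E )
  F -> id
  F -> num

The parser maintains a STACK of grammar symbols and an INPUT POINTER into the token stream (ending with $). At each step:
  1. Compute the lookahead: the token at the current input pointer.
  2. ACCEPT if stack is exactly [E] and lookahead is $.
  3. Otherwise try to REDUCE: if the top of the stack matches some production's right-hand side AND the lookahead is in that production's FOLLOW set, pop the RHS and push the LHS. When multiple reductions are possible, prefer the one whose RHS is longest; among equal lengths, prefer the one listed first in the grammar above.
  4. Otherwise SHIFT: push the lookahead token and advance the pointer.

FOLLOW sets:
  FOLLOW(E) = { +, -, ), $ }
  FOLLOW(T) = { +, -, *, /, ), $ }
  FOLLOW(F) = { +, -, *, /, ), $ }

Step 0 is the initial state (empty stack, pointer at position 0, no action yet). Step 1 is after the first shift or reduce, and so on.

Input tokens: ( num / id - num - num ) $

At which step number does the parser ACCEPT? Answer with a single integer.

Step 1: shift (. Stack=[(] ptr=1 lookahead=num remaining=[num / id - num - num ) $]
Step 2: shift num. Stack=[( num] ptr=2 lookahead=/ remaining=[/ id - num - num ) $]
Step 3: reduce F->num. Stack=[( F] ptr=2 lookahead=/ remaining=[/ id - num - num ) $]
Step 4: reduce T->F. Stack=[( T] ptr=2 lookahead=/ remaining=[/ id - num - num ) $]
Step 5: shift /. Stack=[( T /] ptr=3 lookahead=id remaining=[id - num - num ) $]
Step 6: shift id. Stack=[( T / id] ptr=4 lookahead=- remaining=[- num - num ) $]
Step 7: reduce F->id. Stack=[( T / F] ptr=4 lookahead=- remaining=[- num - num ) $]
Step 8: reduce T->T / F. Stack=[( T] ptr=4 lookahead=- remaining=[- num - num ) $]
Step 9: reduce E->T. Stack=[( E] ptr=4 lookahead=- remaining=[- num - num ) $]
Step 10: shift -. Stack=[( E -] ptr=5 lookahead=num remaining=[num - num ) $]
Step 11: shift num. Stack=[( E - num] ptr=6 lookahead=- remaining=[- num ) $]
Step 12: reduce F->num. Stack=[( E - F] ptr=6 lookahead=- remaining=[- num ) $]
Step 13: reduce T->F. Stack=[( E - T] ptr=6 lookahead=- remaining=[- num ) $]
Step 14: reduce E->E - T. Stack=[( E] ptr=6 lookahead=- remaining=[- num ) $]
Step 15: shift -. Stack=[( E -] ptr=7 lookahead=num remaining=[num ) $]
Step 16: shift num. Stack=[( E - num] ptr=8 lookahead=) remaining=[) $]
Step 17: reduce F->num. Stack=[( E - F] ptr=8 lookahead=) remaining=[) $]
Step 18: reduce T->F. Stack=[( E - T] ptr=8 lookahead=) remaining=[) $]
Step 19: reduce E->E - T. Stack=[( E] ptr=8 lookahead=) remaining=[) $]
Step 20: shift ). Stack=[( E )] ptr=9 lookahead=$ remaining=[$]
Step 21: reduce F->( E ). Stack=[F] ptr=9 lookahead=$ remaining=[$]
Step 22: reduce T->F. Stack=[T] ptr=9 lookahead=$ remaining=[$]
Step 23: reduce E->T. Stack=[E] ptr=9 lookahead=$ remaining=[$]
Step 24: accept. Stack=[E] ptr=9 lookahead=$ remaining=[$]

Answer: 24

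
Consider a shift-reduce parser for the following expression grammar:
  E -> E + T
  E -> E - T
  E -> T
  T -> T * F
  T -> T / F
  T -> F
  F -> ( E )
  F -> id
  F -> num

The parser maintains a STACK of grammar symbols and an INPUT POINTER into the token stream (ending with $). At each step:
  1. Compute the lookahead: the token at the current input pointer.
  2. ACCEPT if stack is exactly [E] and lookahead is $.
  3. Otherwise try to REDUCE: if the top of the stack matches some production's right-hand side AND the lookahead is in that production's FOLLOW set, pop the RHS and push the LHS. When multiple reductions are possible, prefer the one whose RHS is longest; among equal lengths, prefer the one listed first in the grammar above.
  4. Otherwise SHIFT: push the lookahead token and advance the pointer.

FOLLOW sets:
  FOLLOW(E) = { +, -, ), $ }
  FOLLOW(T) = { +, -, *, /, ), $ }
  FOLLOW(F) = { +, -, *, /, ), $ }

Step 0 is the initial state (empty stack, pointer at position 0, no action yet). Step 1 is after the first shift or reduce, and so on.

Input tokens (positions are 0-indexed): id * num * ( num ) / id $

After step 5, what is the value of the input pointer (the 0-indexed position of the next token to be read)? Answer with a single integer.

Step 1: shift id. Stack=[id] ptr=1 lookahead=* remaining=[* num * ( num ) / id $]
Step 2: reduce F->id. Stack=[F] ptr=1 lookahead=* remaining=[* num * ( num ) / id $]
Step 3: reduce T->F. Stack=[T] ptr=1 lookahead=* remaining=[* num * ( num ) / id $]
Step 4: shift *. Stack=[T *] ptr=2 lookahead=num remaining=[num * ( num ) / id $]
Step 5: shift num. Stack=[T * num] ptr=3 lookahead=* remaining=[* ( num ) / id $]

Answer: 3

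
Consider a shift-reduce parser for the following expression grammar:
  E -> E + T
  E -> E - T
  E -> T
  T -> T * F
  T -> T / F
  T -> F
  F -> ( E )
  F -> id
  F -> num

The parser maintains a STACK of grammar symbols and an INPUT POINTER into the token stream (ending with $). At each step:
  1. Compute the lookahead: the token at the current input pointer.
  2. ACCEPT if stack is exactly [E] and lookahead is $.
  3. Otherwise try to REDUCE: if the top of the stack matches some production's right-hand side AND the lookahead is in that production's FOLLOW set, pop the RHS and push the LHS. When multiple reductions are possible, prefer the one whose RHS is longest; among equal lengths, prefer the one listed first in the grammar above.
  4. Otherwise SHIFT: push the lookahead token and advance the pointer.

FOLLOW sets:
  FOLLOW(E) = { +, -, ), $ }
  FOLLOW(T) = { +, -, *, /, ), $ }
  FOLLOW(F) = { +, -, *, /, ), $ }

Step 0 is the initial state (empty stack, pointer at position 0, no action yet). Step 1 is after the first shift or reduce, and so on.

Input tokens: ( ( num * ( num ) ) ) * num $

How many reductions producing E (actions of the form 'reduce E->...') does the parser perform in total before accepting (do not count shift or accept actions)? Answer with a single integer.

Answer: 4

Derivation:
Step 1: shift (. Stack=[(] ptr=1 lookahead=( remaining=[( num * ( num ) ) ) * num $]
Step 2: shift (. Stack=[( (] ptr=2 lookahead=num remaining=[num * ( num ) ) ) * num $]
Step 3: shift num. Stack=[( ( num] ptr=3 lookahead=* remaining=[* ( num ) ) ) * num $]
Step 4: reduce F->num. Stack=[( ( F] ptr=3 lookahead=* remaining=[* ( num ) ) ) * num $]
Step 5: reduce T->F. Stack=[( ( T] ptr=3 lookahead=* remaining=[* ( num ) ) ) * num $]
Step 6: shift *. Stack=[( ( T *] ptr=4 lookahead=( remaining=[( num ) ) ) * num $]
Step 7: shift (. Stack=[( ( T * (] ptr=5 lookahead=num remaining=[num ) ) ) * num $]
Step 8: shift num. Stack=[( ( T * ( num] ptr=6 lookahead=) remaining=[) ) ) * num $]
Step 9: reduce F->num. Stack=[( ( T * ( F] ptr=6 lookahead=) remaining=[) ) ) * num $]
Step 10: reduce T->F. Stack=[( ( T * ( T] ptr=6 lookahead=) remaining=[) ) ) * num $]
Step 11: reduce E->T. Stack=[( ( T * ( E] ptr=6 lookahead=) remaining=[) ) ) * num $]
Step 12: shift ). Stack=[( ( T * ( E )] ptr=7 lookahead=) remaining=[) ) * num $]
Step 13: reduce F->( E ). Stack=[( ( T * F] ptr=7 lookahead=) remaining=[) ) * num $]
Step 14: reduce T->T * F. Stack=[( ( T] ptr=7 lookahead=) remaining=[) ) * num $]
Step 15: reduce E->T. Stack=[( ( E] ptr=7 lookahead=) remaining=[) ) * num $]
Step 16: shift ). Stack=[( ( E )] ptr=8 lookahead=) remaining=[) * num $]
Step 17: reduce F->( E ). Stack=[( F] ptr=8 lookahead=) remaining=[) * num $]
Step 18: reduce T->F. Stack=[( T] ptr=8 lookahead=) remaining=[) * num $]
Step 19: reduce E->T. Stack=[( E] ptr=8 lookahead=) remaining=[) * num $]
Step 20: shift ). Stack=[( E )] ptr=9 lookahead=* remaining=[* num $]
Step 21: reduce F->( E ). Stack=[F] ptr=9 lookahead=* remaining=[* num $]
Step 22: reduce T->F. Stack=[T] ptr=9 lookahead=* remaining=[* num $]
Step 23: shift *. Stack=[T *] ptr=10 lookahead=num remaining=[num $]
Step 24: shift num. Stack=[T * num] ptr=11 lookahead=$ remaining=[$]
Step 25: reduce F->num. Stack=[T * F] ptr=11 lookahead=$ remaining=[$]
Step 26: reduce T->T * F. Stack=[T] ptr=11 lookahead=$ remaining=[$]
Step 27: reduce E->T. Stack=[E] ptr=11 lookahead=$ remaining=[$]
Step 28: accept. Stack=[E] ptr=11 lookahead=$ remaining=[$]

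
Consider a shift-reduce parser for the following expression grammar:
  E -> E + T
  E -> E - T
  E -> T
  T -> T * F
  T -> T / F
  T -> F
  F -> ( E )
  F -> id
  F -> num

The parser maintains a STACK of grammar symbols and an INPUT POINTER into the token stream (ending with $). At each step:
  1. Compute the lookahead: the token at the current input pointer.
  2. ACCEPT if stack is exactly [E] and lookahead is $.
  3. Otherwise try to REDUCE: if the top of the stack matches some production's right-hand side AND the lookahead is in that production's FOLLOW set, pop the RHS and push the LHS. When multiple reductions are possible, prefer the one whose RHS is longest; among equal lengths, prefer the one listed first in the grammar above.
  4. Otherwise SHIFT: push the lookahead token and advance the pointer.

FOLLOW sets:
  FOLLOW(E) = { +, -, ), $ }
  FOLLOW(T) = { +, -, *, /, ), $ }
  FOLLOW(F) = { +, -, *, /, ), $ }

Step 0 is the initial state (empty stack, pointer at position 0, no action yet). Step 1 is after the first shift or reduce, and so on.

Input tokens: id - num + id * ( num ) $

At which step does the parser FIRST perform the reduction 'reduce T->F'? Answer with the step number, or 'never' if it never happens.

Step 1: shift id. Stack=[id] ptr=1 lookahead=- remaining=[- num + id * ( num ) $]
Step 2: reduce F->id. Stack=[F] ptr=1 lookahead=- remaining=[- num + id * ( num ) $]
Step 3: reduce T->F. Stack=[T] ptr=1 lookahead=- remaining=[- num + id * ( num ) $]

Answer: 3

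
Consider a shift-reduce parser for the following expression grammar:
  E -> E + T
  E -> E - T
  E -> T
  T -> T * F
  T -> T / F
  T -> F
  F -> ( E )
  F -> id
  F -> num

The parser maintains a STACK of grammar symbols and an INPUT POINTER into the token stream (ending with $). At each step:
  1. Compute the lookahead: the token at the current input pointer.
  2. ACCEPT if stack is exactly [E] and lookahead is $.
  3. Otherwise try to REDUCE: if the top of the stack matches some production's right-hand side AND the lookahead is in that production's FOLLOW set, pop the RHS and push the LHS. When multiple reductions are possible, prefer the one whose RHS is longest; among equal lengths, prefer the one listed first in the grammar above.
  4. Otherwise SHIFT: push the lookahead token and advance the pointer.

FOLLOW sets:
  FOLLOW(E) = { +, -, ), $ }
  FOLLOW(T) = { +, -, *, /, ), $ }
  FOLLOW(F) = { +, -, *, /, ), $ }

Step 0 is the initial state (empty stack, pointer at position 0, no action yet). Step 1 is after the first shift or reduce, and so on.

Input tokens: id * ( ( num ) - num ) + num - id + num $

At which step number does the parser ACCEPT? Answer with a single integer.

Step 1: shift id. Stack=[id] ptr=1 lookahead=* remaining=[* ( ( num ) - num ) + num - id + num $]
Step 2: reduce F->id. Stack=[F] ptr=1 lookahead=* remaining=[* ( ( num ) - num ) + num - id + num $]
Step 3: reduce T->F. Stack=[T] ptr=1 lookahead=* remaining=[* ( ( num ) - num ) + num - id + num $]
Step 4: shift *. Stack=[T *] ptr=2 lookahead=( remaining=[( ( num ) - num ) + num - id + num $]
Step 5: shift (. Stack=[T * (] ptr=3 lookahead=( remaining=[( num ) - num ) + num - id + num $]
Step 6: shift (. Stack=[T * ( (] ptr=4 lookahead=num remaining=[num ) - num ) + num - id + num $]
Step 7: shift num. Stack=[T * ( ( num] ptr=5 lookahead=) remaining=[) - num ) + num - id + num $]
Step 8: reduce F->num. Stack=[T * ( ( F] ptr=5 lookahead=) remaining=[) - num ) + num - id + num $]
Step 9: reduce T->F. Stack=[T * ( ( T] ptr=5 lookahead=) remaining=[) - num ) + num - id + num $]
Step 10: reduce E->T. Stack=[T * ( ( E] ptr=5 lookahead=) remaining=[) - num ) + num - id + num $]
Step 11: shift ). Stack=[T * ( ( E )] ptr=6 lookahead=- remaining=[- num ) + num - id + num $]
Step 12: reduce F->( E ). Stack=[T * ( F] ptr=6 lookahead=- remaining=[- num ) + num - id + num $]
Step 13: reduce T->F. Stack=[T * ( T] ptr=6 lookahead=- remaining=[- num ) + num - id + num $]
Step 14: reduce E->T. Stack=[T * ( E] ptr=6 lookahead=- remaining=[- num ) + num - id + num $]
Step 15: shift -. Stack=[T * ( E -] ptr=7 lookahead=num remaining=[num ) + num - id + num $]
Step 16: shift num. Stack=[T * ( E - num] ptr=8 lookahead=) remaining=[) + num - id + num $]
Step 17: reduce F->num. Stack=[T * ( E - F] ptr=8 lookahead=) remaining=[) + num - id + num $]
Step 18: reduce T->F. Stack=[T * ( E - T] ptr=8 lookahead=) remaining=[) + num - id + num $]
Step 19: reduce E->E - T. Stack=[T * ( E] ptr=8 lookahead=) remaining=[) + num - id + num $]
Step 20: shift ). Stack=[T * ( E )] ptr=9 lookahead=+ remaining=[+ num - id + num $]
Step 21: reduce F->( E ). Stack=[T * F] ptr=9 lookahead=+ remaining=[+ num - id + num $]
Step 22: reduce T->T * F. Stack=[T] ptr=9 lookahead=+ remaining=[+ num - id + num $]
Step 23: reduce E->T. Stack=[E] ptr=9 lookahead=+ remaining=[+ num - id + num $]
Step 24: shift +. Stack=[E +] ptr=10 lookahead=num remaining=[num - id + num $]
Step 25: shift num. Stack=[E + num] ptr=11 lookahead=- remaining=[- id + num $]
Step 26: reduce F->num. Stack=[E + F] ptr=11 lookahead=- remaining=[- id + num $]
Step 27: reduce T->F. Stack=[E + T] ptr=11 lookahead=- remaining=[- id + num $]
Step 28: reduce E->E + T. Stack=[E] ptr=11 lookahead=- remaining=[- id + num $]
Step 29: shift -. Stack=[E -] ptr=12 lookahead=id remaining=[id + num $]
Step 30: shift id. Stack=[E - id] ptr=13 lookahead=+ remaining=[+ num $]
Step 31: reduce F->id. Stack=[E - F] ptr=13 lookahead=+ remaining=[+ num $]
Step 32: reduce T->F. Stack=[E - T] ptr=13 lookahead=+ remaining=[+ num $]
Step 33: reduce E->E - T. Stack=[E] ptr=13 lookahead=+ remaining=[+ num $]
Step 34: shift +. Stack=[E +] ptr=14 lookahead=num remaining=[num $]
Step 35: shift num. Stack=[E + num] ptr=15 lookahead=$ remaining=[$]
Step 36: reduce F->num. Stack=[E + F] ptr=15 lookahead=$ remaining=[$]
Step 37: reduce T->F. Stack=[E + T] ptr=15 lookahead=$ remaining=[$]
Step 38: reduce E->E + T. Stack=[E] ptr=15 lookahead=$ remaining=[$]
Step 39: accept. Stack=[E] ptr=15 lookahead=$ remaining=[$]

Answer: 39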